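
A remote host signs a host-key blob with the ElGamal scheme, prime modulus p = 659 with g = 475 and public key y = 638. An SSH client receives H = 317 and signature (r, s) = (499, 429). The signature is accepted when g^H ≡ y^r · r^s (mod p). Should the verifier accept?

reject

Left side g^H mod p:
475^2 = 225625 ≡ 247
475^4 ≡ 247^2 = 61009 ≡ 381
475^8 ≡ 381^2 = 145161 ≡ 181
475^16 ≡ 181^2 = 32761 ≡ 470
475^32 ≡ 470^2 = 220900 ≡ 135
475^64 ≡ 135^2 = 18225 ≡ 432
475^128 ≡ 432^2 = 186624 ≡ 127
475^256 ≡ 127^2 = 16129 ≡ 313
317 = 256 + 32 + 16 + 8 + 4 + 1, so 475^317 ≡ 313·135·470·181·381·475 ≡ 521 (mod 659)
Right side y^r · r^s mod p:
638^2 = 407044 ≡ 441
638^4 ≡ 441^2 = 194481 ≡ 76
638^8 ≡ 76^2 = 5776 ≡ 504
638^16 ≡ 504^2 = 254016 ≡ 301
638^32 ≡ 301^2 = 90601 ≡ 318
638^64 ≡ 318^2 = 101124 ≡ 297
638^128 ≡ 297^2 = 88209 ≡ 562
638^256 ≡ 562^2 = 315844 ≡ 183
499 = 256 + 128 + 64 + 32 + 16 + 2 + 1, so 638^499 ≡ 183·562·297·318·301·441·638 ≡ 581 (mod 659)
499^2 = 249001 ≡ 558
499^4 ≡ 558^2 = 311364 ≡ 316
499^8 ≡ 316^2 = 99856 ≡ 347
499^16 ≡ 347^2 = 120409 ≡ 471
499^32 ≡ 471^2 = 221841 ≡ 417
499^64 ≡ 417^2 = 173889 ≡ 572
499^128 ≡ 572^2 = 327184 ≡ 320
499^256 ≡ 320^2 = 102400 ≡ 255
429 = 256 + 128 + 32 + 8 + 4 + 1, so 499^429 ≡ 255·320·417·347·316·499 ≡ 459 (mod 659)
581·459 = 266679 ≡ 443 (mod 659)
521 ≠ 443, so verification fails.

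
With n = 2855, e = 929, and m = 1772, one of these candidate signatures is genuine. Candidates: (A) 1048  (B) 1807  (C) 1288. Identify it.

B

Candidate A: Squares mod 2855: 1048^1≡1048, 1048^2≡1984, 1048^4≡2066, 1048^8≡131, 1048^16≡31, 1048^32≡961, 1048^64≡1356, 1048^128≡116, 1048^256≡2036, 1048^512≡2691; 929 = 512 + 256 + 128 + 32 + 1, so 1048^929 ≡ 2691·2036·116·961·1048 ≡ 1083 (mod 2855)
Candidate B: Squares mod 2855: 1807^1≡1807, 1807^2≡1984, 1807^4≡2066, 1807^8≡131, 1807^16≡31, 1807^32≡961, 1807^64≡1356, 1807^128≡116, 1807^256≡2036, 1807^512≡2691; 929 = 512 + 256 + 128 + 32 + 1, so 1807^929 ≡ 2691·2036·116·961·1807 ≡ 1772 (mod 2855)
  → matches m = 1772
Candidate C: Squares mod 2855: 1288^1≡1288, 1288^2≡189, 1288^4≡1461, 1288^8≡1836, 1288^16≡1996, 1288^32≡1291, 1288^64≡2216, 1288^128≡56, 1288^256≡281, 1288^512≡1876; 929 = 512 + 256 + 128 + 32 + 1, so 1288^929 ≡ 1876·281·56·1291·1288 ≡ 303 (mod 2855)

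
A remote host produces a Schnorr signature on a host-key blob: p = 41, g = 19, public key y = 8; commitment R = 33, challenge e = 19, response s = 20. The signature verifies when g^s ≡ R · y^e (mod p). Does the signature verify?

verifies

g^s mod p:
Squares mod 41: 19^1≡19, 19^2≡33, 19^4≡23, 19^8≡37, 19^16≡16
20 = 16 + 4, so 19^20 ≡ 16·23 ≡ 40 (mod 41)
R · y^e mod p:
Squares mod 41: 8^1≡8, 8^2≡23, 8^4≡37, 8^8≡16, 8^16≡10
19 = 16 + 2 + 1, so 8^19 ≡ 10·23·8 ≡ 36 (mod 41)
33·36 = 1188 ≡ 40 (mod 41)
40 ≡ 40 (mod 41); signature holds.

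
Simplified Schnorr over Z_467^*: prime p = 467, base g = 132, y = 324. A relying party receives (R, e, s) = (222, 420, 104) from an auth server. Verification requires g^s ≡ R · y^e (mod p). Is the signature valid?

valid

g^s mod p:
Squares mod 467: 132^1≡132, 132^2≡145, 132^4≡10, 132^8≡100, 132^16≡193, 132^32≡356, 132^64≡179
104 = 64 + 32 + 8, so 132^104 ≡ 179·356·100 ≡ 185 (mod 467)
R · y^e mod p:
Squares mod 467: 324^1≡324, 324^2≡368, 324^4≡461, 324^8≡36, 324^16≡362, 324^32≡284, 324^64≡332, 324^128≡12, 324^256≡144
420 = 256 + 128 + 32 + 4, so 324^420 ≡ 144·12·284·461 ≡ 390 (mod 467)
222·390 = 86580 ≡ 185 (mod 467)
185 ≡ 185 (mod 467); signature holds.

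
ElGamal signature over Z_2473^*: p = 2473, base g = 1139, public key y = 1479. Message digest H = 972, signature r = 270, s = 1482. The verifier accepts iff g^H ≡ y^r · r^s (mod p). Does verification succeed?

passes

Left side g^H mod p:
Squares mod 2473: 1139^1≡1139, 1139^2≡1469, 1139^4≡1505, 1139^8≡2230, 1139^16≡2170, 1139^32≡308, 1139^64≡890, 1139^128≡740, 1139^256≡1067, 1139^512≡909
972 = 512 + 256 + 128 + 64 + 8 + 4, so 1139^972 ≡ 909·1067·740·890·2230·1505 ≡ 161 (mod 2473)
Right side y^r · r^s mod p:
Squares mod 2473: 1479^1≡1479, 1479^2≡1309, 1479^4≡2165, 1479^8≡890, 1479^16≡740, 1479^32≡1067, 1479^64≡909, 1479^128≡299, 1479^256≡373
270 = 256 + 8 + 4 + 2, so 1479^270 ≡ 373·890·2165·1309 ≡ 1590 (mod 2473)
Squares mod 2473: 270^1≡270, 270^2≡1183, 270^4≡2244, 270^8≡508, 270^16≡872, 270^32≡1173, 270^64≡941, 270^128≡147, 270^256≡1825, 270^512≡1967, 270^1024≡1317
1482 = 1024 + 256 + 128 + 64 + 8 + 2, so 270^1482 ≡ 1317·1825·147·941·508·1183 ≡ 2400 (mod 2473)
1590·2400 = 3816000 ≡ 161 (mod 2473)
161 ≡ 161 (mod 2473), so the signature is genuine.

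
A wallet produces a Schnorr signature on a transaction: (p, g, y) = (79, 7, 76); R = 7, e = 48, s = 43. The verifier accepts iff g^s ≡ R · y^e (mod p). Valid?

no

g^s mod p:
Squares mod 79: 7^1≡7, 7^2≡49, 7^4≡31, 7^8≡13, 7^16≡11, 7^32≡42
43 = 32 + 8 + 2 + 1, so 7^43 ≡ 42·13·49·7 ≡ 48 (mod 79)
R · y^e mod p:
Squares mod 79: 76^1≡76, 76^2≡9, 76^4≡2, 76^8≡4, 76^16≡16, 76^32≡19
48 = 32 + 16, so 76^48 ≡ 19·16 ≡ 67 (mod 79)
7·67 = 469 ≡ 74 (mod 79)
48 ≠ 74; the check fails.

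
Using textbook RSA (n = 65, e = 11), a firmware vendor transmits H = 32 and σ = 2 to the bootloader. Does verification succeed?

σ^2 ≡ 2^2 = 4
σ^4 ≡ 4^2 = 16
σ^8 ≡ 16^2 = 256 ≡ 61
11 = 8 + 2 + 1, so σ^11 ≡ 61·4·2 ≡ 33 (mod 65)
σ^11 mod 65 = 33, but H = 32.

fails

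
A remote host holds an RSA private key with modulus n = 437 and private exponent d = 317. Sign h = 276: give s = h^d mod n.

299

Squares mod 437: h^1≡276, h^2≡138, h^4≡253, h^8≡207, h^16≡23, h^32≡92, h^64≡161, h^128≡138, h^256≡253
317 = 256 + 32 + 16 + 8 + 4 + 1, so h^317 ≡ 253·92·23·207·253·276 ≡ 299 (mod 437)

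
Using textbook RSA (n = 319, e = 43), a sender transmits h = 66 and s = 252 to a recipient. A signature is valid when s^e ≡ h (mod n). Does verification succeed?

Squares mod 319: s^1≡252, s^2≡23, s^4≡210, s^8≡78, s^16≡23, s^32≡210
43 = 32 + 8 + 2 + 1, so s^43 ≡ 210·78·23·252 ≡ 252 (mod 319)
The recovered value 252 does not match the digest 66.

fails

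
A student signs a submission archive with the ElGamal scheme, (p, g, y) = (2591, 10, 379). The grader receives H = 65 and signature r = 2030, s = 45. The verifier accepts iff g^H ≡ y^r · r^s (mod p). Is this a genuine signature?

forged

Left side g^H mod p:
10^2 = 100
10^4 ≡ 100^2 = 10000 ≡ 2227
10^8 ≡ 2227^2 = 4959529 ≡ 355
10^16 ≡ 355^2 = 126025 ≡ 1657
10^32 ≡ 1657^2 = 2745649 ≡ 1780
10^64 ≡ 1780^2 = 3168400 ≡ 2198
65 = 64 + 1, so 10^65 ≡ 2198·10 ≡ 1252 (mod 2591)
Right side y^r · r^s mod p:
379^2 = 143641 ≡ 1136
379^4 ≡ 1136^2 = 1290496 ≡ 178
379^8 ≡ 178^2 = 31684 ≡ 592
379^16 ≡ 592^2 = 350464 ≡ 679
379^32 ≡ 679^2 = 461041 ≡ 2434
379^64 ≡ 2434^2 = 5924356 ≡ 1330
379^128 ≡ 1330^2 = 1768900 ≡ 1838
379^256 ≡ 1838^2 = 3378244 ≡ 2171
379^512 ≡ 2171^2 = 4713241 ≡ 212
379^1024 ≡ 212^2 = 44944 ≡ 897
2030 = 1024 + 512 + 256 + 128 + 64 + 32 + 8 + 4 + 2, so 379^2030 ≡ 897·212·2171·1838·1330·2434·592·178·1136 ≡ 738 (mod 2591)
2030^2 = 4120900 ≡ 1210
2030^4 ≡ 1210^2 = 1464100 ≡ 185
2030^8 ≡ 185^2 = 34225 ≡ 542
2030^16 ≡ 542^2 = 293764 ≡ 981
2030^32 ≡ 981^2 = 962361 ≡ 1100
45 = 32 + 8 + 4 + 1, so 2030^45 ≡ 1100·542·185·2030 ≡ 2306 (mod 2591)
738·2306 = 1701828 ≡ 2132 (mod 2591)
1252 ≠ 2132, so verification fails.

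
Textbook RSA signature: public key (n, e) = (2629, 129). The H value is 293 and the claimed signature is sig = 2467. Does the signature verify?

does not verify

sig^2 ≡ 2467^2 = 6086089 ≡ 2583
sig^4 ≡ 2583^2 = 6671889 ≡ 2116
sig^8 ≡ 2116^2 = 4477456 ≡ 269
sig^16 ≡ 269^2 = 72361 ≡ 1378
sig^32 ≡ 1378^2 = 1898884 ≡ 746
sig^64 ≡ 746^2 = 556516 ≡ 1797
sig^128 ≡ 1797^2 = 3229209 ≡ 797
129 = 128 + 1, so sig^129 ≡ 797·2467 ≡ 2336 (mod 2629)
The recovered value 2336 does not match the digest 293.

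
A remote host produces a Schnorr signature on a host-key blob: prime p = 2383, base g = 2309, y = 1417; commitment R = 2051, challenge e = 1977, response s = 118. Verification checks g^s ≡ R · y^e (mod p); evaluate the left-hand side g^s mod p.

1053

2309^2 = 5331481 ≡ 710
2309^4 ≡ 710^2 = 504100 ≡ 1287
2309^8 ≡ 1287^2 = 1656369 ≡ 184
2309^16 ≡ 184^2 = 33856 ≡ 494
2309^32 ≡ 494^2 = 244036 ≡ 970
2309^64 ≡ 970^2 = 940900 ≡ 1998
118 = 64 + 32 + 16 + 4 + 2, so 2309^118 ≡ 1998·970·494·1287·710 ≡ 1053 (mod 2383)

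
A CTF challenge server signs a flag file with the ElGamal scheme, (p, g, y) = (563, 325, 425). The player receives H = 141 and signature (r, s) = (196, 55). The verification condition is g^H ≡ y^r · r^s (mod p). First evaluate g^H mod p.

120

325^2 = 105625 ≡ 344
325^4 ≡ 344^2 = 118336 ≡ 106
325^8 ≡ 106^2 = 11236 ≡ 539
325^16 ≡ 539^2 = 290521 ≡ 13
325^32 ≡ 13^2 = 169
325^64 ≡ 169^2 = 28561 ≡ 411
325^128 ≡ 411^2 = 168921 ≡ 21
141 = 128 + 8 + 4 + 1, so 325^141 ≡ 21·539·106·325 ≡ 120 (mod 563)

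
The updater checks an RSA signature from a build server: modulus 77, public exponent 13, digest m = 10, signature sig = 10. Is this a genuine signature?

sig^2 ≡ 10^2 = 100 ≡ 23
sig^4 ≡ 23^2 = 529 ≡ 67
sig^8 ≡ 67^2 = 4489 ≡ 23
13 = 8 + 4 + 1, so sig^13 ≡ 23·67·10 ≡ 10 (mod 77)
10 = m, so the signature checks out.

genuine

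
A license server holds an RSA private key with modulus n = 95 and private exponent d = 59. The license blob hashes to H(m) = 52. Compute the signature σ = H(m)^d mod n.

(H(m))^2 ≡ 52^2 = 2704 ≡ 44
(H(m))^4 ≡ 44^2 = 1936 ≡ 36
(H(m))^8 ≡ 36^2 = 1296 ≡ 61
(H(m))^16 ≡ 61^2 = 3721 ≡ 16
(H(m))^32 ≡ 16^2 = 256 ≡ 66
59 = 32 + 16 + 8 + 2 + 1, so (H(m))^59 ≡ 66·16·61·44·52 ≡ 48 (mod 95)

48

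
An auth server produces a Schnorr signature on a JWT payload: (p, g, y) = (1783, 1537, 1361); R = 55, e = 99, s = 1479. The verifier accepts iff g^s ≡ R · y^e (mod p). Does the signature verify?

does not verify

g^s mod p:
1537^2 = 2362369 ≡ 1677
1537^4 ≡ 1677^2 = 2812329 ≡ 538
1537^8 ≡ 538^2 = 289444 ≡ 598
1537^16 ≡ 598^2 = 357604 ≡ 1004
1537^32 ≡ 1004^2 = 1008016 ≡ 621
1537^64 ≡ 621^2 = 385641 ≡ 513
1537^128 ≡ 513^2 = 263169 ≡ 1068
1537^256 ≡ 1068^2 = 1140624 ≡ 1287
1537^512 ≡ 1287^2 = 1656369 ≡ 1745
1537^1024 ≡ 1745^2 = 3045025 ≡ 1444
1479 = 1024 + 256 + 128 + 64 + 4 + 2 + 1, so 1537^1479 ≡ 1444·1287·1068·513·538·1677·1537 ≡ 580 (mod 1783)
R · y^e mod p:
1361^2 = 1852321 ≡ 1567
1361^4 ≡ 1567^2 = 2455489 ≡ 298
1361^8 ≡ 298^2 = 88804 ≡ 1437
1361^16 ≡ 1437^2 = 2064969 ≡ 255
1361^32 ≡ 255^2 = 65025 ≡ 837
1361^64 ≡ 837^2 = 700569 ≡ 1633
99 = 64 + 32 + 2 + 1, so 1361^99 ≡ 1633·837·1567·1361 ≡ 193 (mod 1783)
55·193 = 10615 ≡ 1700 (mod 1783)
580 ≠ 1700; the check fails.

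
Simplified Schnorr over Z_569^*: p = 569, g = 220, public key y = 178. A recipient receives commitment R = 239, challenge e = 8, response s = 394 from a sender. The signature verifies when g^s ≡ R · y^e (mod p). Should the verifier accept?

reject

g^s mod p:
Squares mod 569: 220^1≡220, 220^2≡35, 220^4≡87, 220^8≡172, 220^16≡565, 220^32≡16, 220^64≡256, 220^128≡101, 220^256≡528
394 = 256 + 128 + 8 + 2, so 220^394 ≡ 528·101·172·35 ≡ 208 (mod 569)
R · y^e mod p:
Squares mod 569: 178^1≡178, 178^2≡389, 178^4≡536, 178^8≡520
178^8 ≡ 520 (mod 569)
239·520 = 124280 ≡ 238 (mod 569)
208 ≠ 238; the check fails.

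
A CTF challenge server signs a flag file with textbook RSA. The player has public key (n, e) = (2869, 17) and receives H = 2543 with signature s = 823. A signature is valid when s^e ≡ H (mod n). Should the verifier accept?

accept

s^2 ≡ 823^2 = 677329 ≡ 245
s^4 ≡ 245^2 = 60025 ≡ 2645
s^8 ≡ 2645^2 = 6996025 ≡ 1403
s^16 ≡ 1403^2 = 1968409 ≡ 275
17 = 16 + 1, so s^17 ≡ 275·823 ≡ 2543 (mod 2869)
2543 = H, so the signature checks out.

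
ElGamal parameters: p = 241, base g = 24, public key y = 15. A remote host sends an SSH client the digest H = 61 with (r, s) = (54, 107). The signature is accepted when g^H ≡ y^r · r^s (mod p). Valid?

yes

Left side g^H mod p:
Squares mod 241: 24^1≡24, 24^2≡94, 24^4≡160, 24^8≡54, 24^16≡24, 24^32≡94
61 = 32 + 16 + 8 + 4 + 1, so 24^61 ≡ 94·24·54·160·24 ≡ 24 (mod 241)
Right side y^r · r^s mod p:
Squares mod 241: 15^1≡15, 15^2≡225, 15^4≡15, 15^8≡225, 15^16≡15, 15^32≡225
54 = 32 + 16 + 4 + 2, so 15^54 ≡ 225·15·15·225 ≡ 1 (mod 241)
Squares mod 241: 54^1≡54, 54^2≡24, 54^4≡94, 54^8≡160, 54^16≡54, 54^32≡24, 54^64≡94
107 = 64 + 32 + 8 + 2 + 1, so 54^107 ≡ 94·24·160·24·54 ≡ 24 (mod 241)
1·24 = 24 ≡ 24 (mod 241)
24 ≡ 24 (mod 241), so the signature is genuine.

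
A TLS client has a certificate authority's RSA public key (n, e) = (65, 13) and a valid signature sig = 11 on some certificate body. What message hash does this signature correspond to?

sig^2 ≡ 11^2 = 121 ≡ 56
sig^4 ≡ 56^2 = 3136 ≡ 16
sig^8 ≡ 16^2 = 256 ≡ 61
13 = 8 + 4 + 1, so sig^13 ≡ 61·16·11 ≡ 11 (mod 65)

11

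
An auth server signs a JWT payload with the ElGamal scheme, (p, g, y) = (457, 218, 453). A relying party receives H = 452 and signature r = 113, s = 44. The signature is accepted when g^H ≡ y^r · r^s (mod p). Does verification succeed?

Left side g^H mod p:
218^2 = 47524 ≡ 453
218^4 ≡ 453^2 = 205209 ≡ 16
218^8 ≡ 16^2 = 256
218^16 ≡ 256^2 = 65536 ≡ 185
218^32 ≡ 185^2 = 34225 ≡ 407
218^64 ≡ 407^2 = 165649 ≡ 215
218^128 ≡ 215^2 = 46225 ≡ 68
218^256 ≡ 68^2 = 4624 ≡ 54
452 = 256 + 128 + 64 + 4, so 218^452 ≡ 54·68·215·16 ≡ 200 (mod 457)
Right side y^r · r^s mod p:
453^2 = 205209 ≡ 16
453^4 ≡ 16^2 = 256
453^8 ≡ 256^2 = 65536 ≡ 185
453^16 ≡ 185^2 = 34225 ≡ 407
453^32 ≡ 407^2 = 165649 ≡ 215
453^64 ≡ 215^2 = 46225 ≡ 68
113 = 64 + 32 + 16 + 1, so 453^113 ≡ 68·215·407·453 ≡ 114 (mod 457)
113^2 = 12769 ≡ 430
113^4 ≡ 430^2 = 184900 ≡ 272
113^8 ≡ 272^2 = 73984 ≡ 407
113^16 ≡ 407^2 = 165649 ≡ 215
113^32 ≡ 215^2 = 46225 ≡ 68
44 = 32 + 8 + 4, so 113^44 ≡ 68·407·272 ≡ 168 (mod 457)
114·168 = 19152 ≡ 415 (mod 457)
200 ≠ 415, so verification fails.

fails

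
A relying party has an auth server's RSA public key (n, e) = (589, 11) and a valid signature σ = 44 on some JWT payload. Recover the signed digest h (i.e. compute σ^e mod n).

530

Squares mod 589: σ^1≡44, σ^2≡169, σ^4≡289, σ^8≡472
11 = 8 + 2 + 1, so σ^11 ≡ 472·169·44 ≡ 530 (mod 589)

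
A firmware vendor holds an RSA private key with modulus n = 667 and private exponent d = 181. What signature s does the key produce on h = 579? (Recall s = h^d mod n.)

173

Squares mod 667: h^1≡579, h^2≡407, h^4≡233, h^8≡262, h^16≡610, h^32≡581, h^64≡59, h^128≡146
181 = 128 + 32 + 16 + 4 + 1, so h^181 ≡ 146·581·610·233·579 ≡ 173 (mod 667)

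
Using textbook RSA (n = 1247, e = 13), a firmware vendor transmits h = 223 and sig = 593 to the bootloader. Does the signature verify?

does not verify

sig^2 ≡ 593^2 = 351649 ≡ 1242
sig^4 ≡ 1242^2 = 1542564 ≡ 25
sig^8 ≡ 25^2 = 625
13 = 8 + 4 + 1, so sig^13 ≡ 625·25·593 ≡ 415 (mod 1247)
sig^13 mod 1247 = 415, but h = 223.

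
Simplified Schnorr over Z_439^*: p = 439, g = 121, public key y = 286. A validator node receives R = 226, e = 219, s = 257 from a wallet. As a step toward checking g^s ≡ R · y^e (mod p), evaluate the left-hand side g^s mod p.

226

121^2 = 14641 ≡ 154
121^4 ≡ 154^2 = 23716 ≡ 10
121^8 ≡ 10^2 = 100
121^16 ≡ 100^2 = 10000 ≡ 342
121^32 ≡ 342^2 = 116964 ≡ 190
121^64 ≡ 190^2 = 36100 ≡ 102
121^128 ≡ 102^2 = 10404 ≡ 307
121^256 ≡ 307^2 = 94249 ≡ 303
257 = 256 + 1, so 121^257 ≡ 303·121 ≡ 226 (mod 439)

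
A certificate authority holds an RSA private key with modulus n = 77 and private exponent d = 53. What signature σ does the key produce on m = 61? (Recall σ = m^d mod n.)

73

Squares mod 77: m^1≡61, m^2≡25, m^4≡9, m^8≡4, m^16≡16, m^32≡25
53 = 32 + 16 + 4 + 1, so m^53 ≡ 25·16·9·61 ≡ 73 (mod 77)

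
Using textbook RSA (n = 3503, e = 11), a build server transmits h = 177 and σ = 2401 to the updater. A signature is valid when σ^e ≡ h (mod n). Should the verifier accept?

reject

Squares mod 3503: σ^1≡2401, σ^2≡2366, σ^4≡162, σ^8≡1723
11 = 8 + 2 + 1, so σ^11 ≡ 1723·2366·2401 ≡ 3326 (mod 3503)
The recovered value 3326 does not match the digest 177.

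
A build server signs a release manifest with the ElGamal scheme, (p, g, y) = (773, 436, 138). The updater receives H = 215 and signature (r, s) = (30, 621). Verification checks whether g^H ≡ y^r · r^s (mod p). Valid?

no

Left side g^H mod p:
Squares mod 773: 436^1≡436, 436^2≡711, 436^4≡752, 436^8≡441, 436^16≡458, 436^32≡281, 436^64≡115, 436^128≡84
215 = 128 + 64 + 16 + 4 + 2 + 1, so 436^215 ≡ 84·115·458·752·711·436 ≡ 340 (mod 773)
Right side y^r · r^s mod p:
Squares mod 773: 138^1≡138, 138^2≡492, 138^4≡115, 138^8≡84, 138^16≡99
30 = 16 + 8 + 4 + 2, so 138^30 ≡ 99·84·115·492 ≡ 364 (mod 773)
Squares mod 773: 30^1≡30, 30^2≡127, 30^4≡669, 30^8≡767, 30^16≡36, 30^32≡523, 30^64≡660, 30^128≡401, 30^256≡17, 30^512≡289
621 = 512 + 64 + 32 + 8 + 4 + 1, so 30^621 ≡ 289·660·523·767·669·30 ≡ 579 (mod 773)
364·579 = 210756 ≡ 500 (mod 773)
340 ≠ 500, so verification fails.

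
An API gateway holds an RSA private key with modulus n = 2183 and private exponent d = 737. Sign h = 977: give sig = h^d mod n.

2067

h^2 ≡ 977^2 = 954529 ≡ 558
h^4 ≡ 558^2 = 311364 ≡ 1378
h^8 ≡ 1378^2 = 1898884 ≡ 1857
h^16 ≡ 1857^2 = 3448449 ≡ 1492
h^32 ≡ 1492^2 = 2226064 ≡ 1587
h^64 ≡ 1587^2 = 2518569 ≡ 1570
h^128 ≡ 1570^2 = 2464900 ≡ 293
h^256 ≡ 293^2 = 85849 ≡ 712
h^512 ≡ 712^2 = 506944 ≡ 488
737 = 512 + 128 + 64 + 32 + 1, so h^737 ≡ 488·293·1570·1587·977 ≡ 2067 (mod 2183)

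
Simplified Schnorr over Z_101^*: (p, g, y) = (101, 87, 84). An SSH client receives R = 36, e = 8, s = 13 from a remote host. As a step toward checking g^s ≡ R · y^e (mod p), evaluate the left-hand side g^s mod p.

Squares mod 101: 87^1≡87, 87^2≡95, 87^4≡36, 87^8≡84
13 = 8 + 4 + 1, so 87^13 ≡ 84·36·87 ≡ 84 (mod 101)

84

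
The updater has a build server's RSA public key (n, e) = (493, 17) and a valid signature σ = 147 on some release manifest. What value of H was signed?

79

σ^2 ≡ 147^2 = 21609 ≡ 410
σ^4 ≡ 410^2 = 168100 ≡ 480
σ^8 ≡ 480^2 = 230400 ≡ 169
σ^16 ≡ 169^2 = 28561 ≡ 460
17 = 16 + 1, so σ^17 ≡ 460·147 ≡ 79 (mod 493)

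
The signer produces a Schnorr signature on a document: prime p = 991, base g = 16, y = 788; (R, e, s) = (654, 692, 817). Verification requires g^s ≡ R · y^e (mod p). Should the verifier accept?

accept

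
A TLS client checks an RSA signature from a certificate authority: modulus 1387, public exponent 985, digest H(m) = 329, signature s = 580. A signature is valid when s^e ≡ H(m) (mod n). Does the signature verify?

does not verify

s^2 ≡ 580^2 = 336400 ≡ 746
s^4 ≡ 746^2 = 556516 ≡ 329
s^8 ≡ 329^2 = 108241 ≡ 55
s^16 ≡ 55^2 = 3025 ≡ 251
s^32 ≡ 251^2 = 63001 ≡ 586
s^64 ≡ 586^2 = 343396 ≡ 807
s^128 ≡ 807^2 = 651249 ≡ 746
s^256 ≡ 746^2 = 556516 ≡ 329
s^512 ≡ 329^2 = 108241 ≡ 55
985 = 512 + 256 + 128 + 64 + 16 + 8 + 1, so s^985 ≡ 55·329·746·807·251·55·580 ≡ 1058 (mod 1387)
The recovered value 1058 does not match the digest 329.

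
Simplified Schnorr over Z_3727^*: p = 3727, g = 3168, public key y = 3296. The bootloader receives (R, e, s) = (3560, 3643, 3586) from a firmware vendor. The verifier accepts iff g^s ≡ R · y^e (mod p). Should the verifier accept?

g^s mod p:
3168^3586 mod 3727 = 528
R · y^e mod p:
3296^3643 mod 3727 = 2322
3560·2322 = 8266320 ≡ 3561 (mod 3727)
528 ≠ 3561; the check fails.

reject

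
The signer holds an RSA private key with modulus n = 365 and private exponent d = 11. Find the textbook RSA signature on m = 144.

69

m^2 ≡ 144^2 = 20736 ≡ 296
m^4 ≡ 296^2 = 87616 ≡ 16
m^8 ≡ 16^2 = 256
11 = 8 + 2 + 1, so m^11 ≡ 256·296·144 ≡ 69 (mod 365)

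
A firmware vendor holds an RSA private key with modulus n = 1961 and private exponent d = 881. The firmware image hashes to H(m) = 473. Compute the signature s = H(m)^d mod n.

Squares mod 1961: (H(m))^1≡473, (H(m))^2≡175, (H(m))^4≡1210, (H(m))^8≡1194, (H(m))^16≡1950, (H(m))^32≡121, (H(m))^64≡914, (H(m))^128≡10, (H(m))^256≡100, (H(m))^512≡195
881 = 512 + 256 + 64 + 32 + 16 + 1, so (H(m))^881 ≡ 195·100·914·121·1950·473 ≡ 236 (mod 1961)

236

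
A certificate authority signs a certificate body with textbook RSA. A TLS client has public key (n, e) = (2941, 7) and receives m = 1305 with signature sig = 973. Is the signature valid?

valid

Squares mod 2941: sig^1≡973, sig^2≡2668, sig^4≡1004
7 = 4 + 2 + 1, so sig^7 ≡ 1004·2668·973 ≡ 1305 (mod 2941)
1305 = m, so the signature checks out.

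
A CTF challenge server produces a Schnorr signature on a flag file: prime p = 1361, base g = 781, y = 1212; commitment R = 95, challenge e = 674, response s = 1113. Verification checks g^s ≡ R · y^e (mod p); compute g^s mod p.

781^1113 mod 1361 = 99

99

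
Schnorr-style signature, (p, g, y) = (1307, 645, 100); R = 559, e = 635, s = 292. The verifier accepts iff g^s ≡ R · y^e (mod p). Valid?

no

g^s mod p:
Squares mod 1307: 645^1≡645, 645^2≡399, 645^4≡1054, 645^8≡1273, 645^16≡1156, 645^32≡582, 645^64≡211, 645^128≡83, 645^256≡354
292 = 256 + 32 + 4, so 645^292 ≡ 354·582·1054 ≡ 690 (mod 1307)
R · y^e mod p:
Squares mod 1307: 100^1≡100, 100^2≡851, 100^4≡123, 100^8≡752, 100^16≡880, 100^32≡656, 100^64≡333, 100^128≡1101, 100^256≡612, 100^512≡742
635 = 512 + 64 + 32 + 16 + 8 + 2 + 1, so 100^635 ≡ 742·333·656·880·752·851·100 ≡ 1054 (mod 1307)
559·1054 = 589186 ≡ 1036 (mod 1307)
690 ≠ 1036; the check fails.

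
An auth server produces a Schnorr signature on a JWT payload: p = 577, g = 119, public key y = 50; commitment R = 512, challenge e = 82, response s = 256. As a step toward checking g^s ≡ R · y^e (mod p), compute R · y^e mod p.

213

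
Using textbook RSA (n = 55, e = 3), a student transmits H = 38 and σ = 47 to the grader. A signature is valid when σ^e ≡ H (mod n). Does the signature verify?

σ^2 ≡ 47^2 = 2209 ≡ 9
3 = 2 + 1, so σ^3 ≡ 9·47 ≡ 38 (mod 55)
σ^3 mod 55 = 38 matches H.

verifies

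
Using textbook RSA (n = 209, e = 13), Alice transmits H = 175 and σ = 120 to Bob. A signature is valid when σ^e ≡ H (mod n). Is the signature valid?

Squares mod 209: σ^1≡120, σ^2≡188, σ^4≡23, σ^8≡111
13 = 8 + 4 + 1, so σ^13 ≡ 111·23·120 ≡ 175 (mod 209)
σ^13 mod 209 = 175 matches H.

valid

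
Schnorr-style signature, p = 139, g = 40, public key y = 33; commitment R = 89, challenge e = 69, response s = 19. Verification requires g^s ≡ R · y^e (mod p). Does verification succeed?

passes

g^s mod p:
40^2 = 1600 ≡ 71
40^4 ≡ 71^2 = 5041 ≡ 37
40^8 ≡ 37^2 = 1369 ≡ 118
40^16 ≡ 118^2 = 13924 ≡ 24
19 = 16 + 2 + 1, so 40^19 ≡ 24·71·40 ≡ 50 (mod 139)
R · y^e mod p:
33^2 = 1089 ≡ 116
33^4 ≡ 116^2 = 13456 ≡ 112
33^8 ≡ 112^2 = 12544 ≡ 34
33^16 ≡ 34^2 = 1156 ≡ 44
33^32 ≡ 44^2 = 1936 ≡ 129
33^64 ≡ 129^2 = 16641 ≡ 100
69 = 64 + 4 + 1, so 33^69 ≡ 100·112·33 ≡ 138 (mod 139)
89·138 = 12282 ≡ 50 (mod 139)
50 ≡ 50 (mod 139); signature holds.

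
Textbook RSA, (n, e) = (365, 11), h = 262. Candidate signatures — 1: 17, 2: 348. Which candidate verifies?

Candidate 1: 17^2 = 289; 17^4 ≡ 289^2 = 83521 ≡ 301; 17^8 ≡ 301^2 = 90601 ≡ 81; 11 = 8 + 2 + 1, so 17^11 ≡ 81·289·17 ≡ 103 (mod 365)
Candidate 2: 348^2 = 121104 ≡ 289; 348^4 ≡ 289^2 = 83521 ≡ 301; 348^8 ≡ 301^2 = 90601 ≡ 81; 11 = 8 + 2 + 1, so 348^11 ≡ 81·289·348 ≡ 262 (mod 365)
  → matches h = 262

2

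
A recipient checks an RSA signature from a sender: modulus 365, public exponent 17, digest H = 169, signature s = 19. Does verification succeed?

passes

s^2 ≡ 19^2 = 361
s^4 ≡ 361^2 = 130321 ≡ 16
s^8 ≡ 16^2 = 256
s^16 ≡ 256^2 = 65536 ≡ 201
17 = 16 + 1, so s^17 ≡ 201·19 ≡ 169 (mod 365)
Since 169 equals the digest 169, verification succeeds.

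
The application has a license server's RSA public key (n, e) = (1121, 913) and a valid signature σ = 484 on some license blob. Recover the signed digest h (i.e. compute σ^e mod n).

405

σ^2 ≡ 484^2 = 234256 ≡ 1088
σ^4 ≡ 1088^2 = 1183744 ≡ 1089
σ^8 ≡ 1089^2 = 1185921 ≡ 1024
σ^16 ≡ 1024^2 = 1048576 ≡ 441
σ^32 ≡ 441^2 = 194481 ≡ 548
σ^64 ≡ 548^2 = 300304 ≡ 997
σ^128 ≡ 997^2 = 994009 ≡ 803
σ^256 ≡ 803^2 = 644809 ≡ 234
σ^512 ≡ 234^2 = 54756 ≡ 948
913 = 512 + 256 + 128 + 16 + 1, so σ^913 ≡ 948·234·803·441·484 ≡ 405 (mod 1121)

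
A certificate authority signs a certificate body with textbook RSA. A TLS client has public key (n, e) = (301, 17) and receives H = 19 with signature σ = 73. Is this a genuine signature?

σ^2 ≡ 73^2 = 5329 ≡ 212
σ^4 ≡ 212^2 = 44944 ≡ 95
σ^8 ≡ 95^2 = 9025 ≡ 296
σ^16 ≡ 296^2 = 87616 ≡ 25
17 = 16 + 1, so σ^17 ≡ 25·73 ≡ 19 (mod 301)
Since 19 equals the digest 19, verification succeeds.

genuine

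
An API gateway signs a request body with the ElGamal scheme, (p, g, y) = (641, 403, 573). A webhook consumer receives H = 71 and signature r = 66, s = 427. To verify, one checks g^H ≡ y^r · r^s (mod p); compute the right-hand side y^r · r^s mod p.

190

Squares mod 641: 573^1≡573, 573^2≡137, 573^4≡180, 573^8≡350, 573^16≡69, 573^32≡274, 573^64≡79
66 = 64 + 2, so 573^66 ≡ 79·137 ≡ 567 (mod 641)
Squares mod 641: 66^1≡66, 66^2≡510, 66^4≡495, 66^8≡163, 66^16≡288, 66^32≡255, 66^64≡284, 66^128≡531, 66^256≡562
427 = 256 + 128 + 32 + 8 + 2 + 1, so 66^427 ≡ 562·531·255·163·510·66 ≡ 188 (mod 641)
y^r · r^s ≡ 567·188 = 106596 ≡ 190 (mod 641)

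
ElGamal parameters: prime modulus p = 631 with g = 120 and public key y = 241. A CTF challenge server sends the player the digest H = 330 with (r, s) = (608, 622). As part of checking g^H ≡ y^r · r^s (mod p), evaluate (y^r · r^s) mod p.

Squares mod 631: 241^1≡241, 241^2≡29, 241^4≡210, 241^8≡561, 241^16≡483, 241^32≡450, 241^64≡580, 241^128≡77, 241^256≡250, 241^512≡31
608 = 512 + 64 + 32, so 241^608 ≡ 31·580·450 ≡ 318 (mod 631)
Squares mod 631: 608^1≡608, 608^2≡529, 608^4≡308, 608^8≡214, 608^16≡364, 608^32≡617, 608^64≡196, 608^128≡556, 608^256≡577, 608^512≡392
622 = 512 + 64 + 32 + 8 + 4 + 2, so 608^622 ≡ 392·196·617·214·308·529 ≡ 115 (mod 631)
y^r · r^s ≡ 318·115 = 36570 ≡ 603 (mod 631)

603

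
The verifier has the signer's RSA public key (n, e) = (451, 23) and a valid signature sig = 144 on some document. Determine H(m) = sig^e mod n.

Squares mod 451: sig^1≡144, sig^2≡441, sig^4≡100, sig^8≡78, sig^16≡221
23 = 16 + 4 + 2 + 1, so sig^23 ≡ 221·100·441·144 ≡ 364 (mod 451)

364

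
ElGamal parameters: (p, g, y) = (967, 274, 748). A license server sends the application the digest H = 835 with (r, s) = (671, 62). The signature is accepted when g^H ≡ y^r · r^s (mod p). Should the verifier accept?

accept

Left side g^H mod p:
274^835 mod 967 = 299
Right side y^r · r^s mod p:
748^671 mod 967 = 465
671^62 mod 967 = 402
465·402 = 186930 ≡ 299 (mod 967)
299 ≡ 299 (mod 967), so the signature is genuine.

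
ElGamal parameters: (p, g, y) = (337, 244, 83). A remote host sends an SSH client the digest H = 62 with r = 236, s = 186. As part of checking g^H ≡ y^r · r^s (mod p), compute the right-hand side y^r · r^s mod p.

149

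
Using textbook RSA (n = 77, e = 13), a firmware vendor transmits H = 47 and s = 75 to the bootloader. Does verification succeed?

passes

Squares mod 77: s^1≡75, s^2≡4, s^4≡16, s^8≡25
13 = 8 + 4 + 1, so s^13 ≡ 25·16·75 ≡ 47 (mod 77)
47 = H, so the signature checks out.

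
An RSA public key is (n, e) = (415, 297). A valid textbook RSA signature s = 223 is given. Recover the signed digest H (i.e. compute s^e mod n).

Squares mod 415: s^1≡223, s^2≡344, s^4≡61, s^8≡401, s^16≡196, s^32≡236, s^64≡86, s^128≡341, s^256≡81
297 = 256 + 32 + 8 + 1, so s^297 ≡ 81·236·401·223 ≡ 168 (mod 415)

168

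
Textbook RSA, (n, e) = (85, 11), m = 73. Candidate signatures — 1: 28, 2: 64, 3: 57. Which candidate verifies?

3

Candidate 1: 28^11 mod 85 = 12
Candidate 2: 64^11 mod 85 = 4
Candidate 3: 57^11 mod 85 = 73
  → matches m = 73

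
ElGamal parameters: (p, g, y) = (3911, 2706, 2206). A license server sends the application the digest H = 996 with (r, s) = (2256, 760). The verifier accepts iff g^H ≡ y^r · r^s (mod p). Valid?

yes

Left side g^H mod p:
2706^2 = 7322436 ≡ 1044
2706^4 ≡ 1044^2 = 1089936 ≡ 2678
2706^8 ≡ 2678^2 = 7171684 ≡ 2821
2706^16 ≡ 2821^2 = 7958041 ≡ 3067
2706^32 ≡ 3067^2 = 9406489 ≡ 534
2706^64 ≡ 534^2 = 285156 ≡ 3564
2706^128 ≡ 3564^2 = 12702096 ≡ 3079
2706^256 ≡ 3079^2 = 9480241 ≡ 3888
2706^512 ≡ 3888^2 = 15116544 ≡ 529
996 = 512 + 256 + 128 + 64 + 32 + 4, so 2706^996 ≡ 529·3888·3079·3564·534·2678 ≡ 945 (mod 3911)
Right side y^r · r^s mod p:
2206^2 = 4866436 ≡ 1152
2206^4 ≡ 1152^2 = 1327104 ≡ 1275
2206^8 ≡ 1275^2 = 1625625 ≡ 2560
2206^16 ≡ 2560^2 = 6553600 ≡ 2675
2206^32 ≡ 2675^2 = 7155625 ≡ 2406
2206^64 ≡ 2406^2 = 5788836 ≡ 556
2206^128 ≡ 556^2 = 309136 ≡ 167
2206^256 ≡ 167^2 = 27889 ≡ 512
2206^512 ≡ 512^2 = 262144 ≡ 107
2206^1024 ≡ 107^2 = 11449 ≡ 3627
2206^2048 ≡ 3627^2 = 13155129 ≡ 2436
2256 = 2048 + 128 + 64 + 16, so 2206^2256 ≡ 2436·167·556·2675 ≡ 1851 (mod 3911)
2256^2 = 5089536 ≡ 1325
2256^4 ≡ 1325^2 = 1755625 ≡ 3497
2256^8 ≡ 3497^2 = 12229009 ≡ 3223
2256^16 ≡ 3223^2 = 10387729 ≡ 113
2256^32 ≡ 113^2 = 12769 ≡ 1036
2256^64 ≡ 1036^2 = 1073296 ≡ 1682
2256^128 ≡ 1682^2 = 2829124 ≡ 1471
2256^256 ≡ 1471^2 = 2163841 ≡ 1058
2256^512 ≡ 1058^2 = 1119364 ≡ 818
760 = 512 + 128 + 64 + 32 + 16 + 8, so 2256^760 ≡ 818·1471·1682·1036·113·3223 ≡ 1357 (mod 3911)
1851·1357 = 2511807 ≡ 945 (mod 3911)
945 ≡ 945 (mod 3911), so the signature is genuine.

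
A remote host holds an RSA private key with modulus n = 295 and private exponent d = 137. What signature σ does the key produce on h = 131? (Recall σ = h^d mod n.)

151

h^137 mod 295 = 151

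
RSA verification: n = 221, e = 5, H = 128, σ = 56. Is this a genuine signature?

forged

σ^2 ≡ 56^2 = 3136 ≡ 42
σ^4 ≡ 42^2 = 1764 ≡ 217
5 = 4 + 1, so σ^5 ≡ 217·56 ≡ 218 (mod 221)
The recovered value 218 does not match the digest 128.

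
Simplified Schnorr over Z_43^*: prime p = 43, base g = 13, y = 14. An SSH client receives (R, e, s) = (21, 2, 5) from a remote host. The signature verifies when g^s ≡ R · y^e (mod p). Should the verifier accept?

g^s mod p:
Squares mod 43: 13^1≡13, 13^2≡40, 13^4≡9
5 = 4 + 1, so 13^5 ≡ 9·13 ≡ 31 (mod 43)
R · y^e mod p:
Squares mod 43: 14^1≡14, 14^2≡24
14^2 ≡ 24 (mod 43)
21·24 = 504 ≡ 31 (mod 43)
31 ≡ 31 (mod 43); signature holds.

accept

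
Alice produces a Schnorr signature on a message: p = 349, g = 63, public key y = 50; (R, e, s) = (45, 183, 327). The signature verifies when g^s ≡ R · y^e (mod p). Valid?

g^s mod p:
63^327 mod 349 = 102
R · y^e mod p:
50^183 mod 349 = 328
45·328 = 14760 ≡ 102 (mod 349)
102 ≡ 102 (mod 349); signature holds.

yes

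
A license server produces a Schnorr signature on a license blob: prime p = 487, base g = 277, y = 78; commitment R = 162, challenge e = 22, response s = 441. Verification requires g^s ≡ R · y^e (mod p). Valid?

no

g^s mod p:
277^2 = 76729 ≡ 270
277^4 ≡ 270^2 = 72900 ≡ 337
277^8 ≡ 337^2 = 113569 ≡ 98
277^16 ≡ 98^2 = 9604 ≡ 351
277^32 ≡ 351^2 = 123201 ≡ 477
277^64 ≡ 477^2 = 227529 ≡ 100
277^128 ≡ 100^2 = 10000 ≡ 260
277^256 ≡ 260^2 = 67600 ≡ 394
441 = 256 + 128 + 32 + 16 + 8 + 1, so 277^441 ≡ 394·260·477·351·98·277 ≡ 166 (mod 487)
R · y^e mod p:
78^2 = 6084 ≡ 240
78^4 ≡ 240^2 = 57600 ≡ 134
78^8 ≡ 134^2 = 17956 ≡ 424
78^16 ≡ 424^2 = 179776 ≡ 73
22 = 16 + 4 + 2, so 78^22 ≡ 73·134·240 ≡ 340 (mod 487)
162·340 = 55080 ≡ 49 (mod 487)
166 ≠ 49; the check fails.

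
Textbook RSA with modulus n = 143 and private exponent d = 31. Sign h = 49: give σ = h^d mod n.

49

Squares mod 143: h^1≡49, h^2≡113, h^4≡42, h^8≡48, h^16≡16
31 = 16 + 8 + 4 + 2 + 1, so h^31 ≡ 16·48·42·113·49 ≡ 49 (mod 143)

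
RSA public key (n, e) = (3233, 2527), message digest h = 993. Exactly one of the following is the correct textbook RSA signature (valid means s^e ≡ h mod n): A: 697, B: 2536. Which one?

A

Candidate A: 697^2 = 485809 ≡ 859; 697^4 ≡ 859^2 = 737881 ≡ 757; 697^8 ≡ 757^2 = 573049 ≡ 808; 697^16 ≡ 808^2 = 652864 ≡ 3031; 697^32 ≡ 3031^2 = 9186961 ≡ 2008; 697^64 ≡ 2008^2 = 4032064 ≡ 513; 697^128 ≡ 513^2 = 263169 ≡ 1296; 697^256 ≡ 1296^2 = 1679616 ≡ 1689; 697^512 ≡ 1689^2 = 2852721 ≡ 1215; 697^1024 ≡ 1215^2 = 1476225 ≡ 1977; 697^2048 ≡ 1977^2 = 3908529 ≡ 3065; 2527 = 2048 + 256 + 128 + 64 + 16 + 8 + 4 + 2 + 1, so 697^2527 ≡ 3065·1689·1296·513·3031·808·757·859·697 ≡ 993 (mod 3233)
  → matches h = 993
Candidate B: 2536^2 = 6431296 ≡ 859; 2536^4 ≡ 859^2 = 737881 ≡ 757; 2536^8 ≡ 757^2 = 573049 ≡ 808; 2536^16 ≡ 808^2 = 652864 ≡ 3031; 2536^32 ≡ 3031^2 = 9186961 ≡ 2008; 2536^64 ≡ 2008^2 = 4032064 ≡ 513; 2536^128 ≡ 513^2 = 263169 ≡ 1296; 2536^256 ≡ 1296^2 = 1679616 ≡ 1689; 2536^512 ≡ 1689^2 = 2852721 ≡ 1215; 2536^1024 ≡ 1215^2 = 1476225 ≡ 1977; 2536^2048 ≡ 1977^2 = 3908529 ≡ 3065; 2527 = 2048 + 256 + 128 + 64 + 16 + 8 + 4 + 2 + 1, so 2536^2527 ≡ 3065·1689·1296·513·3031·808·757·859·2536 ≡ 2240 (mod 3233)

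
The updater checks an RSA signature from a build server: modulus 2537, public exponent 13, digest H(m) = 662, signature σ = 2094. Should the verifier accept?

reject

σ^13 mod 2537 = 1875
σ^13 mod 2537 = 1875, but H(m) = 662.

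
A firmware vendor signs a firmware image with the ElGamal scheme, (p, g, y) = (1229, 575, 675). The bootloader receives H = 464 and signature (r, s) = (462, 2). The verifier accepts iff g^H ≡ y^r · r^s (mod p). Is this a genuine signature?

Left side g^H mod p:
575^2 = 330625 ≡ 24
575^4 ≡ 24^2 = 576
575^8 ≡ 576^2 = 331776 ≡ 1175
575^16 ≡ 1175^2 = 1380625 ≡ 458
575^32 ≡ 458^2 = 209764 ≡ 834
575^64 ≡ 834^2 = 695556 ≡ 1171
575^128 ≡ 1171^2 = 1371241 ≡ 906
575^256 ≡ 906^2 = 820836 ≡ 1093
464 = 256 + 128 + 64 + 16, so 575^464 ≡ 1093·906·1171·458 ≡ 154 (mod 1229)
Right side y^r · r^s mod p:
675^2 = 455625 ≡ 895
675^4 ≡ 895^2 = 801025 ≡ 946
675^8 ≡ 946^2 = 894916 ≡ 204
675^16 ≡ 204^2 = 41616 ≡ 1059
675^32 ≡ 1059^2 = 1121481 ≡ 633
675^64 ≡ 633^2 = 400689 ≡ 35
675^128 ≡ 35^2 = 1225
675^256 ≡ 1225^2 = 1500625 ≡ 16
462 = 256 + 128 + 64 + 8 + 4 + 2, so 675^462 ≡ 16·1225·35·204·946·895 ≡ 501 (mod 1229)
462^2 = 213444 ≡ 827
501·827 = 414327 ≡ 154 (mod 1229)
154 ≡ 154 (mod 1229), so the signature is genuine.

genuine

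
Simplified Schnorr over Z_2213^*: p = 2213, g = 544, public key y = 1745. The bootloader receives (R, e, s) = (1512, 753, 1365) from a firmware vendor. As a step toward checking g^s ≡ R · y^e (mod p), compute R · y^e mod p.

1745^2 = 3045025 ≡ 2150
1745^4 ≡ 2150^2 = 4622500 ≡ 1756
1745^8 ≡ 1756^2 = 3083536 ≡ 827
1745^16 ≡ 827^2 = 683929 ≡ 112
1745^32 ≡ 112^2 = 12544 ≡ 1479
1745^64 ≡ 1479^2 = 2187441 ≡ 997
1745^128 ≡ 997^2 = 994009 ≡ 372
1745^256 ≡ 372^2 = 138384 ≡ 1178
1745^512 ≡ 1178^2 = 1387684 ≡ 133
753 = 512 + 128 + 64 + 32 + 16 + 1, so 1745^753 ≡ 133·372·997·1479·112·1745 ≡ 1481 (mod 2213)
R · y^e ≡ 1512·1481 = 2239272 ≡ 1929 (mod 2213)

1929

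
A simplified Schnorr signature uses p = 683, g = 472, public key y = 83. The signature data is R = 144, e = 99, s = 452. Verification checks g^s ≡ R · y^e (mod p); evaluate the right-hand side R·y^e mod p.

257

83^2 = 6889 ≡ 59
83^4 ≡ 59^2 = 3481 ≡ 66
83^8 ≡ 66^2 = 4356 ≡ 258
83^16 ≡ 258^2 = 66564 ≡ 313
83^32 ≡ 313^2 = 97969 ≡ 300
83^64 ≡ 300^2 = 90000 ≡ 527
99 = 64 + 32 + 2 + 1, so 83^99 ≡ 527·300·59·83 ≡ 367 (mod 683)
R · y^e ≡ 144·367 = 52848 ≡ 257 (mod 683)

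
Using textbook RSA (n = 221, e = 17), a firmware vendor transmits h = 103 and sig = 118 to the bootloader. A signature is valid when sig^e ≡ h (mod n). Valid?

no

sig^2 ≡ 118^2 = 13924 ≡ 1
sig^4 ≡ 1^2 = 1
sig^8 ≡ 1^2 = 1
sig^16 ≡ 1^2 = 1
17 = 16 + 1, so sig^17 ≡ 1·118 ≡ 118 (mod 221)
The recovered value 118 does not match the digest 103.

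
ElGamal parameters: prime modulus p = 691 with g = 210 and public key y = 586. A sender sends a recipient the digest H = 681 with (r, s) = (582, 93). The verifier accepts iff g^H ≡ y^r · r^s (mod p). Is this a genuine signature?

genuine

Left side g^H mod p:
210^2 = 44100 ≡ 567
210^4 ≡ 567^2 = 321489 ≡ 174
210^8 ≡ 174^2 = 30276 ≡ 563
210^16 ≡ 563^2 = 316969 ≡ 491
210^32 ≡ 491^2 = 241081 ≡ 613
210^64 ≡ 613^2 = 375769 ≡ 556
210^128 ≡ 556^2 = 309136 ≡ 259
210^256 ≡ 259^2 = 67081 ≡ 54
210^512 ≡ 54^2 = 2916 ≡ 152
681 = 512 + 128 + 32 + 8 + 1, so 210^681 ≡ 152·259·613·563·210 ≡ 681 (mod 691)
Right side y^r · r^s mod p:
586^2 = 343396 ≡ 660
586^4 ≡ 660^2 = 435600 ≡ 270
586^8 ≡ 270^2 = 72900 ≡ 345
586^16 ≡ 345^2 = 119025 ≡ 173
586^32 ≡ 173^2 = 29929 ≡ 216
586^64 ≡ 216^2 = 46656 ≡ 359
586^128 ≡ 359^2 = 128881 ≡ 355
586^256 ≡ 355^2 = 126025 ≡ 263
586^512 ≡ 263^2 = 69169 ≡ 69
582 = 512 + 64 + 4 + 2, so 586^582 ≡ 69·359·270·660 ≡ 589 (mod 691)
582^2 = 338724 ≡ 134
582^4 ≡ 134^2 = 17956 ≡ 681
582^8 ≡ 681^2 = 463761 ≡ 100
582^16 ≡ 100^2 = 10000 ≡ 326
582^32 ≡ 326^2 = 106276 ≡ 553
582^64 ≡ 553^2 = 305809 ≡ 387
93 = 64 + 16 + 8 + 4 + 1, so 582^93 ≡ 387·326·100·681·582 ≡ 664 (mod 691)
589·664 = 391096 ≡ 681 (mod 691)
681 ≡ 681 (mod 691), so the signature is genuine.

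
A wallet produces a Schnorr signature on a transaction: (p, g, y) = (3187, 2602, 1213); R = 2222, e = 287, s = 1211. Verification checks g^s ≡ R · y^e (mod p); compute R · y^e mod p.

2070

Squares mod 3187: 1213^1≡1213, 1213^2≡2162, 1213^4≡2102, 1213^8≡1222, 1213^16≡1768, 1213^32≡2564, 1213^64≡2502, 1213^128≡736, 1213^256≡3093
287 = 256 + 16 + 8 + 4 + 2 + 1, so 1213^287 ≡ 3093·1768·1222·2102·2162·1213 ≡ 2095 (mod 3187)
R · y^e ≡ 2222·2095 = 4655090 ≡ 2070 (mod 3187)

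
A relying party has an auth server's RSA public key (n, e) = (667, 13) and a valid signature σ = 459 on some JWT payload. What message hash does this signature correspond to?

574

Squares mod 667: σ^1≡459, σ^2≡576, σ^4≡277, σ^8≡24
13 = 8 + 4 + 1, so σ^13 ≡ 24·277·459 ≡ 574 (mod 667)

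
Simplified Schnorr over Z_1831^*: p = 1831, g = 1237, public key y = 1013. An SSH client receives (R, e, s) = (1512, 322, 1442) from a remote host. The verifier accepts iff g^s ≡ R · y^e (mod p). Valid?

yes

g^s mod p:
1237^1442 mod 1831 = 1049
R · y^e mod p:
1013^322 mod 1831 = 961
1512·961 = 1453032 ≡ 1049 (mod 1831)
1049 ≡ 1049 (mod 1831); signature holds.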